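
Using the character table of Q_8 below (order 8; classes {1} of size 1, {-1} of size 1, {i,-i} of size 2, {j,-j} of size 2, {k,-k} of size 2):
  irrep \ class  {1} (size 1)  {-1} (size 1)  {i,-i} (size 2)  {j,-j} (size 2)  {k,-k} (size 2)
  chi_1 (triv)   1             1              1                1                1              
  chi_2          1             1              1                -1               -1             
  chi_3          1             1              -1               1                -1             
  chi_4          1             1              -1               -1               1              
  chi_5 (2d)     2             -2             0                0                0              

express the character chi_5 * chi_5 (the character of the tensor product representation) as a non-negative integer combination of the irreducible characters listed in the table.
chi_5 tensor chi_5 = chi_1 + chi_2 + chi_3 + chi_4 (all other irreducibles have multiplicity 0).

Why: The character of a tensor product is the pointwise product (chi_5 * chi_5)(C) = chi_5(C) * chi_5(C):
  {1}: (2)*(2), {-1}: (-2)*(-2), {i,-i}: (0)*(0), {j,-j}: (0)*(0), {k,-k}: (0)*(0)
so (chi_5 * chi_5) takes values
  {1} -> 4, {-1} -> 4, {i,-i} -> 0, {j,-j} -> 0, {k,-k} -> 0.
Now take the inner product of this character with each irreducible chi from the table, <chi_5*chi_5, chi> = (1/8) sum_C |C| (chi_5*chi_5)(C) conj(chi(C)):
  <chi_5*chi_5, chi_1> = (1/8)[1*(4)*conj(1) + 1*(4)*conj(1) + 2*(0)*conj(1) + 2*(0)*conj(1) + 2*(0)*conj(1)]
      = (1/8)[(4) + (4) + (0) + (0) + (0)] = 8/8 = 1
  <chi_5*chi_5, chi_2> = (1/8)[1*(4)*conj(1) + 1*(4)*conj(1) + 2*(0)*conj(1) + 2*(0)*conj(-1) + 2*(0)*conj(-1)]
      = (1/8)[(4) + (4) + (0) + (0) + (0)] = 8/8 = 1
  <chi_5*chi_5, chi_3> = (1/8)[1*(4)*conj(1) + 1*(4)*conj(1) + 2*(0)*conj(-1) + 2*(0)*conj(1) + 2*(0)*conj(-1)]
      = (1/8)[(4) + (4) + (0) + (0) + (0)] = 8/8 = 1
  <chi_5*chi_5, chi_4> = (1/8)[1*(4)*conj(1) + 1*(4)*conj(1) + 2*(0)*conj(-1) + 2*(0)*conj(-1) + 2*(0)*conj(1)]
      = (1/8)[(4) + (4) + (0) + (0) + (0)] = 8/8 = 1
  <chi_5*chi_5, chi_5> = (1/8)[1*(4)*conj(2) + 1*(4)*conj(-2) + 2*(0)*conj(0) + 2*(0)*conj(0) + 2*(0)*conj(0)]
      = (1/8)[(8) + (-8) + (0) + (0) + (0)] = 0/8 = 0
Hence the multiplicities are chi_1: 1, chi_2: 1, chi_3: 1, chi_4: 1. Dimension check: dim(chi_5)*dim(chi_5) = 2*2 = 4 and sum (mult * dim) = 1*1 + 1*1 + 1*1 + 1*1 = 4.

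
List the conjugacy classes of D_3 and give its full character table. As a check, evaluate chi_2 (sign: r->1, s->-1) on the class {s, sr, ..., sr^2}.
Conjugacy classes: {e} of size 1, {r^1, r^2} of size 2, {s, sr, ..., sr^2} of size 3.
Character table:
  irrep \ class              {e} (size 1)  {r^1, r^2} (size 2)  {s, sr, ..., sr^2} (size 3)
  chi_1 (triv)               1             1                    1                          
  chi_2 (sign: r->1, s->-1)  1             1                    -1                         
  chi_3 (2d, j=1)            2             -1                   0                          

Spot check: chi_2 (sign: r->1, s->-1) on {s, sr, ..., sr^2} = -1.

Explanation: D_3 has order 2*3 = 6 with 3 conjugacy classes, hence 3 irreducibles. Sum of squared dims 1 + 1 + 4 = 6 = |G|. Linear characters come from the abelianisation; the 2-dimensional irreps have character r^k -> 2*cos(2*pi*j*k/3), reflections -> 0.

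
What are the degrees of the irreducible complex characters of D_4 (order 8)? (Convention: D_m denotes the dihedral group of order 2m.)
Dimensions: 1, 1, 1, 1, 2

Proof sketch: There are 5 irreducibles (= number of conjugacy classes). Their dimensions d_i satisfy sum d_i^2 = |G| = 8: 1 + 1 + 1 + 1 + 4 = 8.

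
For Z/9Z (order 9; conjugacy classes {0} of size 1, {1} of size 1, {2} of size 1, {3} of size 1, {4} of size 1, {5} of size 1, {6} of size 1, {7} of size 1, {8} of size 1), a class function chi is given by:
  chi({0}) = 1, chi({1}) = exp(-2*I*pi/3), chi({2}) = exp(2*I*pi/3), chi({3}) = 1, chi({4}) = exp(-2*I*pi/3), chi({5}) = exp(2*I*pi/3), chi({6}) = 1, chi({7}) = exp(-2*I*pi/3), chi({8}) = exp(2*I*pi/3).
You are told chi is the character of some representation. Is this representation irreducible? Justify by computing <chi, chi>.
Irreducible: <chi, chi> = 1.

Explanation: <chi, chi> = (1/|G|) sum_C |C| * |chi(C)|^2 = (1/9)[1*|1|^2 + 1*|exp(-2*I*pi/3)|^2 + 1*|exp(2*I*pi/3)|^2 + 1*|1|^2 + 1*|exp(-2*I*pi/3)|^2 + 1*|exp(2*I*pi/3)|^2 + 1*|1|^2 + 1*|exp(-2*I*pi/3)|^2 + 1*|exp(2*I*pi/3)|^2]
  = (1/9)[(1) + (1) + (1) + (1) + (1) + (1) + (1) + (1) + (1)] = 9/9 = 1.
(Exp terms are combined using exp(i*s)*conj(exp(i*t)) = exp(i*(s-t)), and sums of them are collapsed using the identity that for every m > 1 the m distinct m-th roots of unity sum to 0, e.g. 1 + exp(2*I*pi/3) + exp(-2*I*pi/3) = 0.)
A character is irreducible iff <chi, chi> = 1, so this representation is irreducible.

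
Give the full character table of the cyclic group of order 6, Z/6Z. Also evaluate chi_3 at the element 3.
Character table of Z/6Z (irreps indexed chi_0,...,chi_5 with chi_k(m) = zeta_6^(k*m), zeta_6 = exp(2*pi*i/6)):
  irrep \ class  {0} (size 1)  {1} (size 1)    {2} (size 1)    {3} (size 1)  {4} (size 1)    {5} (size 1)  
  chi_0          1             1               1               1             1               1             
  chi_1          1             exp(I*pi/3)     exp(2*I*pi/3)   -1            exp(-2*I*pi/3)  exp(-I*pi/3)  
  chi_2          1             exp(2*I*pi/3)   exp(-2*I*pi/3)  1             exp(2*I*pi/3)   exp(-2*I*pi/3)
  chi_3          1             -1              1               -1            1               -1            
  chi_4          1             exp(-2*I*pi/3)  exp(2*I*pi/3)   1             exp(-2*I*pi/3)  exp(2*I*pi/3) 
  chi_5          1             exp(-I*pi/3)    exp(-2*I*pi/3)  -1            exp(2*I*pi/3)   exp(I*pi/3)   

Spot check: chi_3(3) = zeta_6^(3*3) = zeta_6^9 = -1.

Justification: Z/6Z is abelian, so all 6 irreducible complex representations are 1-dimensional. They are given by chi_k(m) = zeta_6^(k*m) for k = 0,...,5. Row orthogonality: sum_m chi_k(m) conj(chi_l(m)) = 6 * [k = l].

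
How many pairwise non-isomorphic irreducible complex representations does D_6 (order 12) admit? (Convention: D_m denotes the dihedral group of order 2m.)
6

Working: The number of irreducible complex representations of a finite group equals its number of conjugacy classes. D_6 has 6 conjugacy classes (n/2 + 3 for n even), so D_6 (order 12) has exactly 6 irreducible complex representations.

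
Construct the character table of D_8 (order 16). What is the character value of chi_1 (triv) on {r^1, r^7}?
Conjugacy classes: {e} of size 1, {r^4} of size 1, {r^1, r^7} of size 2, {r^2, r^6} of size 2, {r^3, r^5} of size 2, {s, sr^2, ...} of size 4, {sr, sr^3, ...} of size 4.
Character table:
  irrep \ class              {e} (size 1)  {r^4} (size 1)  {r^1, r^7} (size 2)  {r^2, r^6} (size 2)  {r^3, r^5} (size 2)  {s, sr^2, ...} (size 4)  {sr, sr^3, ...} (size 4)
  chi_1 (triv)               1             1               1                    1                    1                    1                        1                       
  chi_2 (sign: r->1, s->-1)  1             1               1                    1                    1                    -1                       -1                      
  chi_3 (r->-1, s->1)        1             1               -1                   1                    -1                   1                        -1                      
  chi_4 (r->-1, s->-1)       1             1               -1                   1                    -1                   -1                       1                       
  chi_5 (2d, j=1)            2             -2              sqrt(2)              0                    -sqrt(2)             0                        0                       
  chi_6 (2d, j=2)            2             2               0                    -2                   0                    0                        0                       
  chi_7 (2d, j=3)            2             -2              -sqrt(2)             0                    sqrt(2)              0                        0                       

Spot check: chi_1 (triv) on {r^1, r^7} = 1.

Working: D_8 has order 2*8 = 16 with 7 conjugacy classes, hence 7 irreducibles. Sum of squared dims 1 + 1 + 1 + 1 + 4 + 4 + 4 = 16 = |G|. Linear characters come from the abelianisation; the 2-dimensional irreps have character r^k -> 2*cos(2*pi*j*k/8), reflections -> 0.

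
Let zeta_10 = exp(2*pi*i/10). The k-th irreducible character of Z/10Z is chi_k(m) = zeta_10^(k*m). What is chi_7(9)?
chi_7(9) = zeta_10^63 = exp(3*I*pi/5)

Justification: chi_7(9) = zeta_10^(7*9) = zeta_10^63. Since zeta_10^10 = 1, this equals zeta_10^3 = exp(2*pi*i*3/10) = exp(3*I*pi/5).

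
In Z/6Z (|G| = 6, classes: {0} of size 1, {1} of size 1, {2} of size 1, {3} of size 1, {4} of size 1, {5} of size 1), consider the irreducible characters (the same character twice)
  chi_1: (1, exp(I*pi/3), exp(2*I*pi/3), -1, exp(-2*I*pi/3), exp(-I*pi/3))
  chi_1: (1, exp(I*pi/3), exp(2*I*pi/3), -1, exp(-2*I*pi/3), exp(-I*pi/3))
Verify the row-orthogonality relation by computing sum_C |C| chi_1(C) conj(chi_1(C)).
Sum = 6 = |G| = 6; so <chi_1, chi_1> = 1 (norm-1 confirms irreducibility).

Working: Compute term by term over conjugacy classes (|C| * chi_1(C) * conj(chi_1(C))):
  1*(1)*conj(1) + 1*(exp(I*pi/3))*conj(exp(I*pi/3)) + 1*(exp(2*I*pi/3))*conj(exp(2*I*pi/3)) + 1*(-1)*conj(-1) + 1*(exp(-2*I*pi/3))*conj(exp(-2*I*pi/3)) + 1*(exp(-I*pi/3))*conj(exp(-I*pi/3))
  = (1) + (1) + (1) + (1) + (1) + (1)
  = 6.
(Exp terms are combined using exp(i*s)*conj(exp(i*t)) = exp(i*(s-t)), and sums of them are collapsed using the identity that for every m > 1 the m distinct m-th roots of unity sum to 0, e.g. 1 + exp(2*I*pi/3) + exp(-2*I*pi/3) = 0.)
Dividing by |G| = 6 gives 6/6 = 1, matching the row-orthogonality relation <chi_1, chi_1> = [chi_1 = chi_1].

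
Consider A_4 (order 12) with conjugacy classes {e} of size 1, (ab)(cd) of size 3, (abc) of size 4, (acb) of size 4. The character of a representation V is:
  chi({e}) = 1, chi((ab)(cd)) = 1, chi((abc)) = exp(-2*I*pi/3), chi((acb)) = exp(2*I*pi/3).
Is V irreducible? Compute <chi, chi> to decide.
Irreducible: <chi, chi> = 1.

<chi, chi> = (1/|G|) sum_C |C| * |chi(C)|^2 = (1/12)[1*|1|^2 + 3*|1|^2 + 4*|exp(-2*I*pi/3)|^2 + 4*|exp(2*I*pi/3)|^2]
  = (1/12)[(1) + (3) + (4) + (4)] = 12/12 = 1.
(Exp terms are combined using exp(i*s)*conj(exp(i*t)) = exp(i*(s-t)), and sums of them are collapsed using the identity that for every m > 1 the m distinct m-th roots of unity sum to 0, e.g. 1 + exp(2*I*pi/3) + exp(-2*I*pi/3) = 0.)
A character is irreducible iff <chi, chi> = 1, so this representation is irreducible.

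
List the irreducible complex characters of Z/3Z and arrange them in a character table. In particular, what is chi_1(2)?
Character table of Z/3Z (irreps indexed chi_0,...,chi_2 with chi_k(m) = zeta_3^(k*m), zeta_3 = exp(2*pi*i/3)):
  irrep \ class  {0} (size 1)  {1} (size 1)    {2} (size 1)  
  chi_0          1             1               1             
  chi_1          1             exp(2*I*pi/3)   exp(-2*I*pi/3)
  chi_2          1             exp(-2*I*pi/3)  exp(2*I*pi/3) 

Spot check: chi_1(2) = zeta_3^(1*2) = zeta_3^2 = exp(-2*I*pi/3).

Reasoning: Z/3Z is abelian, so all 3 irreducible complex representations are 1-dimensional. They are given by chi_k(m) = zeta_3^(k*m) for k = 0,...,2. Row orthogonality: sum_m chi_k(m) conj(chi_l(m)) = 3 * [k = l].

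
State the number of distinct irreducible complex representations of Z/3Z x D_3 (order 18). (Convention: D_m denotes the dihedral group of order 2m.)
9

The number of irreducible complex representations of a finite group equals its number of conjugacy classes. For a direct product, #classes(G x H) = #classes(G) * #classes(H). Z/3Z has 3 classes (abelian), D_3 has 3 classes, so 3 * 3 = 9, so Z/3Z x D_3 (order 18) has exactly 9 irreducible complex representations.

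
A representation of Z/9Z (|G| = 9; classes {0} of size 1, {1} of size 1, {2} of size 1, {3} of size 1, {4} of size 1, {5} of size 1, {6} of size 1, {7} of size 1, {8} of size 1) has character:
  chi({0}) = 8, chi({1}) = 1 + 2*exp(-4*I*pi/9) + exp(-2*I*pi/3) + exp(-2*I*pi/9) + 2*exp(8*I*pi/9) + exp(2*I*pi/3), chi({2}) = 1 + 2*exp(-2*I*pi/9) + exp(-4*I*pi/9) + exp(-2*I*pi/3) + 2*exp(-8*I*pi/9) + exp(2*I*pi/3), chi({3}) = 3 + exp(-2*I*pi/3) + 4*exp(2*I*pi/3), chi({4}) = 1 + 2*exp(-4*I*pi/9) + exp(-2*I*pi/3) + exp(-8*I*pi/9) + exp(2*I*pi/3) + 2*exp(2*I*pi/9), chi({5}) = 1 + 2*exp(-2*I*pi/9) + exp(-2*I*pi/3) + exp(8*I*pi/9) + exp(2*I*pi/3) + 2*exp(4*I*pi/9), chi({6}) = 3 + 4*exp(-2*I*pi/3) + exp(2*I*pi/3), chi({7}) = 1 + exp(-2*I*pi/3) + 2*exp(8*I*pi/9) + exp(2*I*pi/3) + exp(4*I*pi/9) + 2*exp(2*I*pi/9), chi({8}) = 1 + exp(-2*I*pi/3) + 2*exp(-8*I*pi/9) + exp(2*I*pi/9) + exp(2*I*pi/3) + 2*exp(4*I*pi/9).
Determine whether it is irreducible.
Not irreducible (reducible): <chi, chi> = 12 > 1.

Derivation: <chi, chi> = (1/|G|) sum_C |C| * |chi(C)|^2 = (1/9)[1*|8|^2 + 1*|1 + 2*exp(-4*I*pi/9) + exp(-2*I*pi/3) + exp(-2*I*pi/9) + 2*exp(8*I*pi/9) + exp(2*I*pi/3)|^2 + 1*|1 + 2*exp(-2*I*pi/9) + exp(-4*I*pi/9) + exp(-2*I*pi/3) + 2*exp(-8*I*pi/9) + exp(2*I*pi/3)|^2 + 1*|3 + exp(-2*I*pi/3) + 4*exp(2*I*pi/3)|^2 + 1*|1 + 2*exp(-4*I*pi/9) + exp(-2*I*pi/3) + exp(-8*I*pi/9) + exp(2*I*pi/3) + 2*exp(2*I*pi/9)|^2 + 1*|1 + 2*exp(-2*I*pi/9) + exp(-2*I*pi/3) + exp(8*I*pi/9) + exp(2*I*pi/3) + 2*exp(4*I*pi/9)|^2 + 1*|3 + 4*exp(-2*I*pi/3) + exp(2*I*pi/3)|^2 + 1*|1 + exp(-2*I*pi/3) + 2*exp(8*I*pi/9) + exp(2*I*pi/3) + exp(4*I*pi/9) + 2*exp(2*I*pi/9)|^2 + 1*|1 + exp(-2*I*pi/3) + 2*exp(-8*I*pi/9) + exp(2*I*pi/9) + exp(2*I*pi/3) + 2*exp(4*I*pi/9)|^2]
  = (1/9)[(64) + (12 + 7*exp(-2*I*pi/3) + 5*exp(-4*I*pi/9) + 7*exp(-2*I*pi/9) + 7*exp(-8*I*pi/9) + 7*exp(8*I*pi/9) + 7*exp(2*I*pi/9) + 5*exp(4*I*pi/9) + 7*exp(2*I*pi/3)) + (12 + 7*exp(-4*I*pi/9) + 7*exp(-2*I*pi/3) + 7*exp(-2*I*pi/9) + 5*exp(-8*I*pi/9) + 5*exp(8*I*pi/9) + 7*exp(2*I*pi/9) + 7*exp(2*I*pi/3) + 7*exp(4*I*pi/9)) + (7) + (12 + 7*exp(-4*I*pi/9) + 7*exp(-2*I*pi/3) + 5*exp(-2*I*pi/9) + 7*exp(-8*I*pi/9) + 7*exp(8*I*pi/9) + 5*exp(2*I*pi/9) + 7*exp(2*I*pi/3) + 7*exp(4*I*pi/9)) + (12 + 7*exp(-4*I*pi/9) + 7*exp(-2*I*pi/3) + 5*exp(-2*I*pi/9) + 7*exp(-8*I*pi/9) + 7*exp(8*I*pi/9) + 5*exp(2*I*pi/9) + 7*exp(2*I*pi/3) + 7*exp(4*I*pi/9)) + (7) + (12 + 7*exp(-4*I*pi/9) + 7*exp(-2*I*pi/3) + 7*exp(-2*I*pi/9) + 5*exp(-8*I*pi/9) + 5*exp(8*I*pi/9) + 7*exp(2*I*pi/9) + 7*exp(2*I*pi/3) + 7*exp(4*I*pi/9)) + (12 + 7*exp(-2*I*pi/3) + 5*exp(-4*I*pi/9) + 7*exp(-2*I*pi/9) + 7*exp(-8*I*pi/9) + 7*exp(8*I*pi/9) + 7*exp(2*I*pi/9) + 5*exp(4*I*pi/9) + 7*exp(2*I*pi/3))] = 108/9 = 12.
(Exp terms are combined using exp(i*s)*conj(exp(i*t)) = exp(i*(s-t)), and sums of them are collapsed using the identity that for every m > 1 the m distinct m-th roots of unity sum to 0, e.g. 1 + exp(2*I*pi/3) + exp(-2*I*pi/3) = 0.)
A character is irreducible iff <chi, chi> = 1, so this representation is reducible.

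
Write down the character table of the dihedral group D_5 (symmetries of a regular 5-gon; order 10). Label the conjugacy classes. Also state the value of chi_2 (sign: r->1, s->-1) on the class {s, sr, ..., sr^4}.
Conjugacy classes: {e} of size 1, {r^1, r^4} of size 2, {r^2, r^3} of size 2, {s, sr, ..., sr^4} of size 5.
Character table:
  irrep \ class              {e} (size 1)  {r^1, r^4} (size 2)  {r^2, r^3} (size 2)  {s, sr, ..., sr^4} (size 5)
  chi_1 (triv)               1             1                    1                    1                          
  chi_2 (sign: r->1, s->-1)  1             1                    1                    -1                         
  chi_3 (2d, j=1)            2             -1/2 + sqrt(5)/2     -sqrt(5)/2 - 1/2     0                          
  chi_4 (2d, j=2)            2             -sqrt(5)/2 - 1/2     -1/2 + sqrt(5)/2     0                          

Spot check: chi_2 (sign: r->1, s->-1) on {s, sr, ..., sr^4} = -1.

D_5 has order 2*5 = 10 with 4 conjugacy classes, hence 4 irreducibles. Sum of squared dims 1 + 1 + 4 + 4 = 10 = |G|. Linear characters come from the abelianisation; the 2-dimensional irreps have character r^k -> 2*cos(2*pi*j*k/5), reflections -> 0.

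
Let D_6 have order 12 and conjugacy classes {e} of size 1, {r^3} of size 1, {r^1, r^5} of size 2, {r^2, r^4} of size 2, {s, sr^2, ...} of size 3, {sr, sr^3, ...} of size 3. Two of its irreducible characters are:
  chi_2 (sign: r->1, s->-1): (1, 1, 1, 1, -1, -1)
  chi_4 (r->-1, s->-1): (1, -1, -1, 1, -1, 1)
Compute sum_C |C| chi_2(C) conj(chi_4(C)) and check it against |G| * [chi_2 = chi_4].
Sum = 0; so <chi_2, chi_4> = 0 (distinct irreducibles are orthogonal).

Why: Compute term by term over conjugacy classes (|C| * chi_2(C) * conj(chi_4(C))):
  1*(1)*conj(1) + 1*(1)*conj(-1) + 2*(1)*conj(-1) + 2*(1)*conj(1) + 3*(-1)*conj(-1) + 3*(-1)*conj(1)
  = (1) + (-1) + (-2) + (2) + (3) + (-3)
  = 0.
Dividing by |G| = 12 gives 0/12 = 0, matching the row-orthogonality relation <chi_2, chi_4> = [chi_2 = chi_4].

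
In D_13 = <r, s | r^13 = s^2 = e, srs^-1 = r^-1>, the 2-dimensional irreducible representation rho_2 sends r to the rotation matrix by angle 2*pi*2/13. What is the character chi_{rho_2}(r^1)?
chi_{rho_2}(r^1) = 2*cos(2*pi*2*1/13) = 2*cos(4*pi/13)

Solution. rho_2(r^1) is rotation by angle 2*pi*2*1/13, whose trace is 2*cos(2*pi*2*1/13) = 2*cos(4*pi/13).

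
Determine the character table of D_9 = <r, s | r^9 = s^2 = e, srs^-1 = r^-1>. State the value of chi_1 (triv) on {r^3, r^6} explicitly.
Conjugacy classes: {e} of size 1, {r^1, r^8} of size 2, {r^2, r^7} of size 2, {r^3, r^6} of size 2, {r^4, r^5} of size 2, {s, sr, ..., sr^8} of size 9.
Character table:
  irrep \ class              {e} (size 1)  {r^1, r^8} (size 2)  {r^2, r^7} (size 2)  {r^3, r^6} (size 2)  {r^4, r^5} (size 2)  {s, sr, ..., sr^8} (size 9)
  chi_1 (triv)               1             1                    1                    1                    1                    1                          
  chi_2 (sign: r->1, s->-1)  1             1                    1                    1                    1                    -1                         
  chi_3 (2d, j=1)            2             2*cos(2*pi/9)        2*cos(4*pi/9)        -1                   -2*cos(pi/9)         0                          
  chi_4 (2d, j=2)            2             2*cos(4*pi/9)        -2*cos(pi/9)         -1                   2*cos(2*pi/9)        0                          
  chi_5 (2d, j=3)            2             -1                   -1                   2                    -1                   0                          
  chi_6 (2d, j=4)            2             -2*cos(pi/9)         2*cos(2*pi/9)        -1                   2*cos(4*pi/9)        0                          

Spot check: chi_1 (triv) on {r^3, r^6} = 1.

Justification: D_9 has order 2*9 = 18 with 6 conjugacy classes, hence 6 irreducibles. Sum of squared dims 1 + 1 + 4 + 4 + 4 + 4 = 18 = |G|. Linear characters come from the abelianisation; the 2-dimensional irreps have character r^k -> 2*cos(2*pi*j*k/9), reflections -> 0.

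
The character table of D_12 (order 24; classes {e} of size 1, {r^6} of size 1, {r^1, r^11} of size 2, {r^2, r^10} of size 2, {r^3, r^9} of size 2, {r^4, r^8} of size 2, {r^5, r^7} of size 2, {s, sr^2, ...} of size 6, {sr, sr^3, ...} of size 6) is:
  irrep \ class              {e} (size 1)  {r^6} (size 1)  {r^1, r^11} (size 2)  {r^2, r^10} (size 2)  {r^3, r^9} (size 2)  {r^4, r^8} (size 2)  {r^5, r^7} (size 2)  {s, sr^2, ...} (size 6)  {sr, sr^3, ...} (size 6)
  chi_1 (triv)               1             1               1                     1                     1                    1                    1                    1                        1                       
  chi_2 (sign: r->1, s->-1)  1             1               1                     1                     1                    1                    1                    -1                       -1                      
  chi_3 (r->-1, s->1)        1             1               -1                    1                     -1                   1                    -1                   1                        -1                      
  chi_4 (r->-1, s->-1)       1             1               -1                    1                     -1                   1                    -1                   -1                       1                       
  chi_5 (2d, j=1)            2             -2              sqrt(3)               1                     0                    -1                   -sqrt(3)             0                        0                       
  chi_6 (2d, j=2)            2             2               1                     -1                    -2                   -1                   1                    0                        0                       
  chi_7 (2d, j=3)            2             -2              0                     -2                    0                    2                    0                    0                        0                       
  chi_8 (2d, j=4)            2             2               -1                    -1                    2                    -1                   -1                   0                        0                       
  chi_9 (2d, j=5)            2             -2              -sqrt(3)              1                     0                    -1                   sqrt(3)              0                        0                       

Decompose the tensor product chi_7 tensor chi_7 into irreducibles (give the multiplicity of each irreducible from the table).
chi_7 tensor chi_7 = chi_1 + chi_2 + chi_3 + chi_4 (all other irreducibles have multiplicity 0).

Justification: The character of a tensor product is the pointwise product (chi_7 * chi_7)(C) = chi_7(C) * chi_7(C):
  {e}: (2)*(2), {r^6}: (-2)*(-2), {r^1, r^11}: (0)*(0), {r^2, r^10}: (-2)*(-2), {r^3, r^9}: (0)*(0), {r^4, r^8}: (2)*(2), {r^5, r^7}: (0)*(0), {s, sr^2, ...}: (0)*(0), {sr, sr^3, ...}: (0)*(0)
so (chi_7 * chi_7) takes values
  {e} -> 4, {r^6} -> 4, {r^1, r^11} -> 0, {r^2, r^10} -> 4, {r^3, r^9} -> 0, {r^4, r^8} -> 4, {r^5, r^7} -> 0, {s, sr^2, ...} -> 0, {sr, sr^3, ...} -> 0.
Now take the inner product of this character with each irreducible chi from the table, <chi_7*chi_7, chi> = (1/24) sum_C |C| (chi_7*chi_7)(C) conj(chi(C)):
  <chi_7*chi_7, chi_1> = (1/24)[1*(4)*conj(1) + 1*(4)*conj(1) + 2*(0)*conj(1) + 2*(4)*conj(1) + 2*(0)*conj(1) + 2*(4)*conj(1) + 2*(0)*conj(1) + 6*(0)*conj(1) + 6*(0)*conj(1)]
      = (1/24)[(4) + (4) + (0) + (8) + (0) + (8) + (0) + (0) + (0)] = 24/24 = 1
  <chi_7*chi_7, chi_2> = (1/24)[1*(4)*conj(1) + 1*(4)*conj(1) + 2*(0)*conj(1) + 2*(4)*conj(1) + 2*(0)*conj(1) + 2*(4)*conj(1) + 2*(0)*conj(1) + 6*(0)*conj(-1) + 6*(0)*conj(-1)]
      = (1/24)[(4) + (4) + (0) + (8) + (0) + (8) + (0) + (0) + (0)] = 24/24 = 1
  <chi_7*chi_7, chi_3> = (1/24)[1*(4)*conj(1) + 1*(4)*conj(1) + 2*(0)*conj(-1) + 2*(4)*conj(1) + 2*(0)*conj(-1) + 2*(4)*conj(1) + 2*(0)*conj(-1) + 6*(0)*conj(1) + 6*(0)*conj(-1)]
      = (1/24)[(4) + (4) + (0) + (8) + (0) + (8) + (0) + (0) + (0)] = 24/24 = 1
  <chi_7*chi_7, chi_4> = (1/24)[1*(4)*conj(1) + 1*(4)*conj(1) + 2*(0)*conj(-1) + 2*(4)*conj(1) + 2*(0)*conj(-1) + 2*(4)*conj(1) + 2*(0)*conj(-1) + 6*(0)*conj(-1) + 6*(0)*conj(1)]
      = (1/24)[(4) + (4) + (0) + (8) + (0) + (8) + (0) + (0) + (0)] = 24/24 = 1
  <chi_7*chi_7, chi_5> = (1/24)[1*(4)*conj(2) + 1*(4)*conj(-2) + 2*(0)*conj(sqrt(3)) + 2*(4)*conj(1) + 2*(0)*conj(0) + 2*(4)*conj(-1) + 2*(0)*conj(-sqrt(3)) + 6*(0)*conj(0) + 6*(0)*conj(0)]
      = (1/24)[(8) + (-8) + (0) + (8) + (0) + (-8) + (0) + (0) + (0)] = 0/24 = 0
  <chi_7*chi_7, chi_6> = (1/24)[1*(4)*conj(2) + 1*(4)*conj(2) + 2*(0)*conj(1) + 2*(4)*conj(-1) + 2*(0)*conj(-2) + 2*(4)*conj(-1) + 2*(0)*conj(1) + 6*(0)*conj(0) + 6*(0)*conj(0)]
      = (1/24)[(8) + (8) + (0) + (-8) + (0) + (-8) + (0) + (0) + (0)] = 0/24 = 0
  <chi_7*chi_7, chi_7> = (1/24)[1*(4)*conj(2) + 1*(4)*conj(-2) + 2*(0)*conj(0) + 2*(4)*conj(-2) + 2*(0)*conj(0) + 2*(4)*conj(2) + 2*(0)*conj(0) + 6*(0)*conj(0) + 6*(0)*conj(0)]
      = (1/24)[(8) + (-8) + (0) + (-16) + (0) + (16) + (0) + (0) + (0)] = 0/24 = 0
  <chi_7*chi_7, chi_8> = (1/24)[1*(4)*conj(2) + 1*(4)*conj(2) + 2*(0)*conj(-1) + 2*(4)*conj(-1) + 2*(0)*conj(2) + 2*(4)*conj(-1) + 2*(0)*conj(-1) + 6*(0)*conj(0) + 6*(0)*conj(0)]
      = (1/24)[(8) + (8) + (0) + (-8) + (0) + (-8) + (0) + (0) + (0)] = 0/24 = 0
  <chi_7*chi_7, chi_9> = (1/24)[1*(4)*conj(2) + 1*(4)*conj(-2) + 2*(0)*conj(-sqrt(3)) + 2*(4)*conj(1) + 2*(0)*conj(0) + 2*(4)*conj(-1) + 2*(0)*conj(sqrt(3)) + 6*(0)*conj(0) + 6*(0)*conj(0)]
      = (1/24)[(8) + (-8) + (0) + (8) + (0) + (-8) + (0) + (0) + (0)] = 0/24 = 0
Hence the multiplicities are chi_1: 1, chi_2: 1, chi_3: 1, chi_4: 1. Dimension check: dim(chi_7)*dim(chi_7) = 2*2 = 4 and sum (mult * dim) = 1*1 + 1*1 + 1*1 + 1*1 = 4.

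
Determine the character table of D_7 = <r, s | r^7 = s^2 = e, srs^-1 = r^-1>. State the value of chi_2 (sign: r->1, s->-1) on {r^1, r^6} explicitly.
Conjugacy classes: {e} of size 1, {r^1, r^6} of size 2, {r^2, r^5} of size 2, {r^3, r^4} of size 2, {s, sr, ..., sr^6} of size 7.
Character table:
  irrep \ class              {e} (size 1)  {r^1, r^6} (size 2)  {r^2, r^5} (size 2)  {r^3, r^4} (size 2)  {s, sr, ..., sr^6} (size 7)
  chi_1 (triv)               1             1                    1                    1                    1                          
  chi_2 (sign: r->1, s->-1)  1             1                    1                    1                    -1                         
  chi_3 (2d, j=1)            2             2*cos(2*pi/7)        -2*cos(3*pi/7)       -2*cos(pi/7)         0                          
  chi_4 (2d, j=2)            2             -2*cos(3*pi/7)       -2*cos(pi/7)         2*cos(2*pi/7)        0                          
  chi_5 (2d, j=3)            2             -2*cos(pi/7)         2*cos(2*pi/7)        -2*cos(3*pi/7)       0                          

Spot check: chi_2 (sign: r->1, s->-1) on {r^1, r^6} = 1.

D_7 has order 2*7 = 14 with 5 conjugacy classes, hence 5 irreducibles. Sum of squared dims 1 + 1 + 4 + 4 + 4 = 14 = |G|. Linear characters come from the abelianisation; the 2-dimensional irreps have character r^k -> 2*cos(2*pi*j*k/7), reflections -> 0.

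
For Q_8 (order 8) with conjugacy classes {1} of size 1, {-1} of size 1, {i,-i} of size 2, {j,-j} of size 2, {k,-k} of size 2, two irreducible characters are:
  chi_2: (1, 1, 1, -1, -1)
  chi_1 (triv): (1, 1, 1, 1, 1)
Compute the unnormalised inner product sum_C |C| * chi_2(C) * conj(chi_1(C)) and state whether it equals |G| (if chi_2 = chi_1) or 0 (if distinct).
Sum = 0; so <chi_2, chi_1> = 0 (distinct irreducibles are orthogonal).

Why: Compute term by term over conjugacy classes (|C| * chi_2(C) * conj(chi_1(C))):
  1*(1)*conj(1) + 1*(1)*conj(1) + 2*(1)*conj(1) + 2*(-1)*conj(1) + 2*(-1)*conj(1)
  = (1) + (1) + (2) + (-2) + (-2)
  = 0.
Dividing by |G| = 8 gives 0/8 = 0, matching the row-orthogonality relation <chi_2, chi_1> = [chi_2 = chi_1].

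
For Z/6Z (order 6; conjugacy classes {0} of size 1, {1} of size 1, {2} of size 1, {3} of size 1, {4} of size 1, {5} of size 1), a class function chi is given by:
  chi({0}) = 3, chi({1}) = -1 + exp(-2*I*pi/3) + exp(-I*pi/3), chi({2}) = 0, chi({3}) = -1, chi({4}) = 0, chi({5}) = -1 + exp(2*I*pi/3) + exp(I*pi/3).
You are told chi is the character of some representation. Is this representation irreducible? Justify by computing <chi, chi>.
Not irreducible (reducible): <chi, chi> = 3 > 1.

Explanation: <chi, chi> = (1/|G|) sum_C |C| * |chi(C)|^2 = (1/6)[1*|3|^2 + 1*|-1 + exp(-2*I*pi/3) + exp(-I*pi/3)|^2 + 1*|0|^2 + 1*|-1|^2 + 1*|0|^2 + 1*|-1 + exp(2*I*pi/3) + exp(I*pi/3)|^2]
  = (1/6)[(9) + (4) + (0) + (1) + (0) + (4)] = 18/6 = 3.
(Exp terms are combined using exp(i*s)*conj(exp(i*t)) = exp(i*(s-t)), and sums of them are collapsed using the identity that for every m > 1 the m distinct m-th roots of unity sum to 0, e.g. 1 + exp(2*I*pi/3) + exp(-2*I*pi/3) = 0.)
A character is irreducible iff <chi, chi> = 1, so this representation is reducible.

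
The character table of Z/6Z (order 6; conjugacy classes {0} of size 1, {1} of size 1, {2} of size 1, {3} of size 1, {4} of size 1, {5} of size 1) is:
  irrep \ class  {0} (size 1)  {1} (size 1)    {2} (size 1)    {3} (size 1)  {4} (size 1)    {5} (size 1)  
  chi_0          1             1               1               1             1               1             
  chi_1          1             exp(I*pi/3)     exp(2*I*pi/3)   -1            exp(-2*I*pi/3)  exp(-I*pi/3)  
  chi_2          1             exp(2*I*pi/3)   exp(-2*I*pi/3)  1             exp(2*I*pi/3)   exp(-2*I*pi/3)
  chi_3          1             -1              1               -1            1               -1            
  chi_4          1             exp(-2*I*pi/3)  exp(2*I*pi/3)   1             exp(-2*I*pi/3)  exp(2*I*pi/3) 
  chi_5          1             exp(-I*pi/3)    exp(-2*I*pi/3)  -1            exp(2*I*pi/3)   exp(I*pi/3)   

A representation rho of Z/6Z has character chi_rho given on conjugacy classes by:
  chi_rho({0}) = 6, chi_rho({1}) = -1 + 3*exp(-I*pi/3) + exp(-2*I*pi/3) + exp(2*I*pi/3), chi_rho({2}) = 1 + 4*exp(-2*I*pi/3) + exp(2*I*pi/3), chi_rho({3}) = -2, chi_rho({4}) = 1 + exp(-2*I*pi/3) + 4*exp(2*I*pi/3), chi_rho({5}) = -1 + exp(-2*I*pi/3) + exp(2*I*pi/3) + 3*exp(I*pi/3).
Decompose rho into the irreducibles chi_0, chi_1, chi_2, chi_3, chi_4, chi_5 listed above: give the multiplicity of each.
Multiplicities: chi_0: 0, chi_1: 0, chi_2: 1, chi_3: 1, chi_4: 1, chi_5: 3.

Working: Use <chi_rho, chi> = (1/|G|) sum_C |C| * chi_rho(C) * conj(chi(C)) with |G| = 6 for each irreducible chi in the table:
  <chi_rho, chi_0> = (1/6)[1*(6)*conj(1) + 1*(-1 + 3*exp(-I*pi/3) + exp(-2*I*pi/3) + exp(2*I*pi/3))*conj(1) + 1*(1 + 4*exp(-2*I*pi/3) + exp(2*I*pi/3))*conj(1) + 1*(-2)*conj(1) + 1*(1 + exp(-2*I*pi/3) + 4*exp(2*I*pi/3))*conj(1) + 1*(-1 + exp(-2*I*pi/3) + exp(2*I*pi/3) + 3*exp(I*pi/3))*conj(1)]
      = (1/6)[(6) + (-1 + 3*exp(-I*pi/3) + exp(-2*I*pi/3) + exp(2*I*pi/3)) + (1 + 4*exp(-2*I*pi/3) + exp(2*I*pi/3)) + (-2) + (1 + exp(-2*I*pi/3) + 4*exp(2*I*pi/3)) + (-1 + exp(-2*I*pi/3) + exp(2*I*pi/3) + 3*exp(I*pi/3))] = 0/6 = 0
  <chi_rho, chi_1> = (1/6)[1*(6)*conj(1) + 1*(-1 + 3*exp(-I*pi/3) + exp(-2*I*pi/3) + exp(2*I*pi/3))*conj(exp(I*pi/3)) + 1*(1 + 4*exp(-2*I*pi/3) + exp(2*I*pi/3))*conj(exp(2*I*pi/3)) + 1*(-2)*conj(-1) + 1*(1 + exp(-2*I*pi/3) + 4*exp(2*I*pi/3))*conj(exp(-2*I*pi/3)) + 1*(-1 + exp(-2*I*pi/3) + exp(2*I*pi/3) + 3*exp(I*pi/3))*conj(exp(-I*pi/3))]
      = (1/6)[(6) + (-1 + 3*exp(-2*I*pi/3) - exp(-I*pi/3) + exp(I*pi/3)) + (1 + exp(-2*I*pi/3) + 4*exp(2*I*pi/3)) + (2) + (1 + 4*exp(-2*I*pi/3) + exp(2*I*pi/3)) + (-1 - exp(I*pi/3) + exp(-I*pi/3) + 3*exp(2*I*pi/3))] = 0/6 = 0
  <chi_rho, chi_2> = (1/6)[1*(6)*conj(1) + 1*(-1 + 3*exp(-I*pi/3) + exp(-2*I*pi/3) + exp(2*I*pi/3))*conj(exp(2*I*pi/3)) + 1*(1 + 4*exp(-2*I*pi/3) + exp(2*I*pi/3))*conj(exp(-2*I*pi/3)) + 1*(-2)*conj(1) + 1*(1 + exp(-2*I*pi/3) + 4*exp(2*I*pi/3))*conj(exp(2*I*pi/3)) + 1*(-1 + exp(-2*I*pi/3) + exp(2*I*pi/3) + 3*exp(I*pi/3))*conj(exp(-2*I*pi/3))]
      = (1/6)[(6) + (-2 + exp(2*I*pi/3) - exp(-2*I*pi/3)) + (3) + (-2) + (3) + (-2 + exp(-2*I*pi/3) - exp(2*I*pi/3))] = 6/6 = 1
  <chi_rho, chi_3> = (1/6)[1*(6)*conj(1) + 1*(-1 + 3*exp(-I*pi/3) + exp(-2*I*pi/3) + exp(2*I*pi/3))*conj(-1) + 1*(1 + 4*exp(-2*I*pi/3) + exp(2*I*pi/3))*conj(1) + 1*(-2)*conj(-1) + 1*(1 + exp(-2*I*pi/3) + 4*exp(2*I*pi/3))*conj(1) + 1*(-1 + exp(-2*I*pi/3) + exp(2*I*pi/3) + 3*exp(I*pi/3))*conj(-1)]
      = (1/6)[(6) + (1 - exp(2*I*pi/3) - exp(-2*I*pi/3) - 3*exp(-I*pi/3)) + (1 + 4*exp(-2*I*pi/3) + exp(2*I*pi/3)) + (2) + (1 + exp(-2*I*pi/3) + 4*exp(2*I*pi/3)) + (1 - 3*exp(I*pi/3) - exp(2*I*pi/3) - exp(-2*I*pi/3))] = 6/6 = 1
  <chi_rho, chi_4> = (1/6)[1*(6)*conj(1) + 1*(-1 + 3*exp(-I*pi/3) + exp(-2*I*pi/3) + exp(2*I*pi/3))*conj(exp(-2*I*pi/3)) + 1*(1 + 4*exp(-2*I*pi/3) + exp(2*I*pi/3))*conj(exp(2*I*pi/3)) + 1*(-2)*conj(1) + 1*(1 + exp(-2*I*pi/3) + 4*exp(2*I*pi/3))*conj(exp(-2*I*pi/3)) + 1*(-1 + exp(-2*I*pi/3) + exp(2*I*pi/3) + 3*exp(I*pi/3))*conj(exp(2*I*pi/3))]
      = (1/6)[(6) + (1 + exp(-2*I*pi/3) - exp(2*I*pi/3) + 3*exp(I*pi/3)) + (1 + exp(-2*I*pi/3) + 4*exp(2*I*pi/3)) + (-2) + (1 + 4*exp(-2*I*pi/3) + exp(2*I*pi/3)) + (1 + 3*exp(-I*pi/3) + exp(2*I*pi/3) - exp(-2*I*pi/3))] = 6/6 = 1
  <chi_rho, chi_5> = (1/6)[1*(6)*conj(1) + 1*(-1 + 3*exp(-I*pi/3) + exp(-2*I*pi/3) + exp(2*I*pi/3))*conj(exp(-I*pi/3)) + 1*(1 + 4*exp(-2*I*pi/3) + exp(2*I*pi/3))*conj(exp(-2*I*pi/3)) + 1*(-2)*conj(-1) + 1*(1 + exp(-2*I*pi/3) + 4*exp(2*I*pi/3))*conj(exp(2*I*pi/3)) + 1*(-1 + exp(-2*I*pi/3) + exp(2*I*pi/3) + 3*exp(I*pi/3))*conj(exp(I*pi/3))]
      = (1/6)[(6) + (2 - exp(I*pi/3) + exp(-I*pi/3)) + (3) + (2) + (3) + (2 - exp(-I*pi/3) + exp(I*pi/3))] = 18/6 = 3
(Exp terms are combined using exp(i*s)*conj(exp(i*t)) = exp(i*(s-t)), and sums of them are collapsed using the identity that for every m > 1 the m distinct m-th roots of unity sum to 0, e.g. 1 + exp(2*I*pi/3) + exp(-2*I*pi/3) = 0.)
Dimension check: dim(rho) = sum (mult * dim) = 0*1 + 0*1 + 1*1 + 1*1 + 1*1 + 3*1 = 6 = chi_rho(e) = 6.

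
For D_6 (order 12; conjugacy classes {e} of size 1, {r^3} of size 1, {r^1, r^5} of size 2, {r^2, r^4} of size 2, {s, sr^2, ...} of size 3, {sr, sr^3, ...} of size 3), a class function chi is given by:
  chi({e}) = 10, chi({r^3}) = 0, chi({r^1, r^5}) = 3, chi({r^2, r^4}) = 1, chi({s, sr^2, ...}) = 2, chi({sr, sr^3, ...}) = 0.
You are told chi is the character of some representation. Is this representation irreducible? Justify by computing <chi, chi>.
Not irreducible (reducible): <chi, chi> = 11 > 1.

Justification: <chi, chi> = (1/|G|) sum_C |C| * |chi(C)|^2 = (1/12)[1*|10|^2 + 1*|0|^2 + 2*|3|^2 + 2*|1|^2 + 3*|2|^2 + 3*|0|^2]
  = (1/12)[(100) + (0) + (18) + (2) + (12) + (0)] = 132/12 = 11.
A character is irreducible iff <chi, chi> = 1, so this representation is reducible.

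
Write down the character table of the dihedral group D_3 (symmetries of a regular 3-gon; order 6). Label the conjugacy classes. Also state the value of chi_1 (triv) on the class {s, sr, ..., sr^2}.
Conjugacy classes: {e} of size 1, {r^1, r^2} of size 2, {s, sr, ..., sr^2} of size 3.
Character table:
  irrep \ class              {e} (size 1)  {r^1, r^2} (size 2)  {s, sr, ..., sr^2} (size 3)
  chi_1 (triv)               1             1                    1                          
  chi_2 (sign: r->1, s->-1)  1             1                    -1                         
  chi_3 (2d, j=1)            2             -1                   0                          

Spot check: chi_1 (triv) on {s, sr, ..., sr^2} = 1.

D_3 has order 2*3 = 6 with 3 conjugacy classes, hence 3 irreducibles. Sum of squared dims 1 + 1 + 4 = 6 = |G|. Linear characters come from the abelianisation; the 2-dimensional irreps have character r^k -> 2*cos(2*pi*j*k/3), reflections -> 0.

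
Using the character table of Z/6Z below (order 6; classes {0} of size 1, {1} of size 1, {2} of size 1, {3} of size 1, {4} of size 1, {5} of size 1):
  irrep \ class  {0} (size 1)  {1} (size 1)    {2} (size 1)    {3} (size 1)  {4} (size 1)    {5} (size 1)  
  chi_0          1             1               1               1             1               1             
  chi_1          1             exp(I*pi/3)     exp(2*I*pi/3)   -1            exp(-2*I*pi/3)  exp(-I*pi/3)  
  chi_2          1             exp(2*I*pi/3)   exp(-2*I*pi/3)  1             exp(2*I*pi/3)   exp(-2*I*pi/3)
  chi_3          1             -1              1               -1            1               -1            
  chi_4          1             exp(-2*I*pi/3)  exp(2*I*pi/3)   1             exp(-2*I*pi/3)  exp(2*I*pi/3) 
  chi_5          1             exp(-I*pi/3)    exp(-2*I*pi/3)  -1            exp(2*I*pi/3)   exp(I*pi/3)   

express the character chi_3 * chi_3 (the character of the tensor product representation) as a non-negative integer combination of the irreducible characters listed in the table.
chi_3 tensor chi_3 = chi_0 (all other irreducibles have multiplicity 0).

The character of a tensor product is the pointwise product (chi_3 * chi_3)(C) = chi_3(C) * chi_3(C):
  {0}: (1)*(1), {1}: (-1)*(-1), {2}: (1)*(1), {3}: (-1)*(-1), {4}: (1)*(1), {5}: (-1)*(-1)
so (chi_3 * chi_3) takes values
  {0} -> 1, {1} -> 1, {2} -> 1, {3} -> 1, {4} -> 1, {5} -> 1.
Now take the inner product of this character with each irreducible chi from the table, <chi_3*chi_3, chi> = (1/6) sum_C |C| (chi_3*chi_3)(C) conj(chi(C)):
  <chi_3*chi_3, chi_0> = (1/6)[1*(1)*conj(1) + 1*(1)*conj(1) + 1*(1)*conj(1) + 1*(1)*conj(1) + 1*(1)*conj(1) + 1*(1)*conj(1)]
      = (1/6)[(1) + (1) + (1) + (1) + (1) + (1)] = 6/6 = 1
  <chi_3*chi_3, chi_1> = (1/6)[1*(1)*conj(1) + 1*(1)*conj(exp(I*pi/3)) + 1*(1)*conj(exp(2*I*pi/3)) + 1*(1)*conj(-1) + 1*(1)*conj(exp(-2*I*pi/3)) + 1*(1)*conj(exp(-I*pi/3))]
      = (1/6)[(1) + (exp(-I*pi/3)) + (exp(-2*I*pi/3)) + (-1) + (exp(2*I*pi/3)) + (exp(I*pi/3))] = 0/6 = 0
  <chi_3*chi_3, chi_2> = (1/6)[1*(1)*conj(1) + 1*(1)*conj(exp(2*I*pi/3)) + 1*(1)*conj(exp(-2*I*pi/3)) + 1*(1)*conj(1) + 1*(1)*conj(exp(2*I*pi/3)) + 1*(1)*conj(exp(-2*I*pi/3))]
      = (1/6)[(1) + (exp(-2*I*pi/3)) + (exp(2*I*pi/3)) + (1) + (exp(-2*I*pi/3)) + (exp(2*I*pi/3))] = 0/6 = 0
  <chi_3*chi_3, chi_3> = (1/6)[1*(1)*conj(1) + 1*(1)*conj(-1) + 1*(1)*conj(1) + 1*(1)*conj(-1) + 1*(1)*conj(1) + 1*(1)*conj(-1)]
      = (1/6)[(1) + (-1) + (1) + (-1) + (1) + (-1)] = 0/6 = 0
  <chi_3*chi_3, chi_4> = (1/6)[1*(1)*conj(1) + 1*(1)*conj(exp(-2*I*pi/3)) + 1*(1)*conj(exp(2*I*pi/3)) + 1*(1)*conj(1) + 1*(1)*conj(exp(-2*I*pi/3)) + 1*(1)*conj(exp(2*I*pi/3))]
      = (1/6)[(1) + (exp(2*I*pi/3)) + (exp(-2*I*pi/3)) + (1) + (exp(2*I*pi/3)) + (exp(-2*I*pi/3))] = 0/6 = 0
  <chi_3*chi_3, chi_5> = (1/6)[1*(1)*conj(1) + 1*(1)*conj(exp(-I*pi/3)) + 1*(1)*conj(exp(-2*I*pi/3)) + 1*(1)*conj(-1) + 1*(1)*conj(exp(2*I*pi/3)) + 1*(1)*conj(exp(I*pi/3))]
      = (1/6)[(1) + (exp(I*pi/3)) + (exp(2*I*pi/3)) + (-1) + (exp(-2*I*pi/3)) + (exp(-I*pi/3))] = 0/6 = 0
(Exp terms are combined using exp(i*s)*conj(exp(i*t)) = exp(i*(s-t)), and sums of them are collapsed using the identity that for every m > 1 the m distinct m-th roots of unity sum to 0, e.g. 1 + exp(2*I*pi/3) + exp(-2*I*pi/3) = 0.)
Hence the multiplicities are chi_0: 1. Dimension check: dim(chi_3)*dim(chi_3) = 1*1 = 1 and sum (mult * dim) = 1*1 = 1.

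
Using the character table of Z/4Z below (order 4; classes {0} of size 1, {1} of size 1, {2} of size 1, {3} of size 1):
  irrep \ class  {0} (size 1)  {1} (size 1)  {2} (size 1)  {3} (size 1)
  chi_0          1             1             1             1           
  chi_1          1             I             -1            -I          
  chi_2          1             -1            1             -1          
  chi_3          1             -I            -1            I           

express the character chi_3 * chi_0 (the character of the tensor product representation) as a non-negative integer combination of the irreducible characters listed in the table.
chi_3 tensor chi_0 = chi_3 (all other irreducibles have multiplicity 0).

Explanation: The character of a tensor product is the pointwise product (chi_3 * chi_0)(C) = chi_3(C) * chi_0(C):
  {0}: (1)*(1), {1}: (-I)*(1), {2}: (-1)*(1), {3}: (I)*(1)
so (chi_3 * chi_0) takes values
  {0} -> 1, {1} -> -I, {2} -> -1, {3} -> I.
Now take the inner product of this character with each irreducible chi from the table, <chi_3*chi_0, chi> = (1/4) sum_C |C| (chi_3*chi_0)(C) conj(chi(C)):
  <chi_3*chi_0, chi_0> = (1/4)[1*(1)*conj(1) + 1*(-I)*conj(1) + 1*(-1)*conj(1) + 1*(I)*conj(1)]
      = (1/4)[(1) + (-I) + (-1) + (I)] = 0/4 = 0
  <chi_3*chi_0, chi_1> = (1/4)[1*(1)*conj(1) + 1*(-I)*conj(I) + 1*(-1)*conj(-1) + 1*(I)*conj(-I)]
      = (1/4)[(1) + (-1) + (1) + (-1)] = 0/4 = 0
  <chi_3*chi_0, chi_2> = (1/4)[1*(1)*conj(1) + 1*(-I)*conj(-1) + 1*(-1)*conj(1) + 1*(I)*conj(-1)]
      = (1/4)[(1) + (I) + (-1) + (-I)] = 0/4 = 0
  <chi_3*chi_0, chi_3> = (1/4)[1*(1)*conj(1) + 1*(-I)*conj(-I) + 1*(-1)*conj(-1) + 1*(I)*conj(I)]
      = (1/4)[(1) + (1) + (1) + (1)] = 4/4 = 1
(Exp terms are combined using exp(i*s)*conj(exp(i*t)) = exp(i*(s-t)), and sums of them are collapsed using the identity that for every m > 1 the m distinct m-th roots of unity sum to 0, e.g. 1 + exp(2*I*pi/3) + exp(-2*I*pi/3) = 0.)
Hence the multiplicities are chi_3: 1. Dimension check: dim(chi_3)*dim(chi_0) = 1*1 = 1 and sum (mult * dim) = 1*1 = 1.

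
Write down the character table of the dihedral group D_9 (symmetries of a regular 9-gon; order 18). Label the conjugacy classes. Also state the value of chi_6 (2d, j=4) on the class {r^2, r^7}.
Conjugacy classes: {e} of size 1, {r^1, r^8} of size 2, {r^2, r^7} of size 2, {r^3, r^6} of size 2, {r^4, r^5} of size 2, {s, sr, ..., sr^8} of size 9.
Character table:
  irrep \ class              {e} (size 1)  {r^1, r^8} (size 2)  {r^2, r^7} (size 2)  {r^3, r^6} (size 2)  {r^4, r^5} (size 2)  {s, sr, ..., sr^8} (size 9)
  chi_1 (triv)               1             1                    1                    1                    1                    1                          
  chi_2 (sign: r->1, s->-1)  1             1                    1                    1                    1                    -1                         
  chi_3 (2d, j=1)            2             2*cos(2*pi/9)        2*cos(4*pi/9)        -1                   -2*cos(pi/9)         0                          
  chi_4 (2d, j=2)            2             2*cos(4*pi/9)        -2*cos(pi/9)         -1                   2*cos(2*pi/9)        0                          
  chi_5 (2d, j=3)            2             -1                   -1                   2                    -1                   0                          
  chi_6 (2d, j=4)            2             -2*cos(pi/9)         2*cos(2*pi/9)        -1                   2*cos(4*pi/9)        0                          

Spot check: chi_6 (2d, j=4) on {r^2, r^7} = 2*cos(2*pi/9).

Reasoning: D_9 has order 2*9 = 18 with 6 conjugacy classes, hence 6 irreducibles. Sum of squared dims 1 + 1 + 4 + 4 + 4 + 4 = 18 = |G|. Linear characters come from the abelianisation; the 2-dimensional irreps have character r^k -> 2*cos(2*pi*j*k/9), reflections -> 0.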